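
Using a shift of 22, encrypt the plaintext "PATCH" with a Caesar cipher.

Step 1: For each letter, shift forward by 22 positions (mod 26).
  P (position 15) -> position (15+22) mod 26 = 11 -> L
  A (position 0) -> position (0+22) mod 26 = 22 -> W
  T (position 19) -> position (19+22) mod 26 = 15 -> P
  C (position 2) -> position (2+22) mod 26 = 24 -> Y
  H (position 7) -> position (7+22) mod 26 = 3 -> D
Result: LWPYD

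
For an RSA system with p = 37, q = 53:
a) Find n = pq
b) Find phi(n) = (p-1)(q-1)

Step 1: n = p * q = 37 * 53 = 1961.
Step 2: phi(n) = (p-1)(q-1) = 36 * 52 = 1872.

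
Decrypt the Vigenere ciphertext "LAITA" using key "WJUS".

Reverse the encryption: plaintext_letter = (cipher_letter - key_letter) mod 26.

Step 1: Extend key: WJUSW
Step 2: Decrypt each letter (c - k) mod 26:
  L(11) - W(22) = (11-22) mod 26 = 15 = P
  A(0) - J(9) = (0-9) mod 26 = 17 = R
  I(8) - U(20) = (8-20) mod 26 = 14 = O
  T(19) - S(18) = (19-18) mod 26 = 1 = B
  A(0) - W(22) = (0-22) mod 26 = 4 = E
Plaintext: PROBE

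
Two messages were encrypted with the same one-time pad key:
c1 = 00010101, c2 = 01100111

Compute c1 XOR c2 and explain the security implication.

Step 1: c1 XOR c2 = (m1 XOR k) XOR (m2 XOR k).
Step 2: By XOR associativity/commutativity: = m1 XOR m2 XOR k XOR k = m1 XOR m2.
Step 3: 00010101 XOR 01100111 = 01110010 = 114.
Step 4: The key cancels out! An attacker learns m1 XOR m2 = 114, revealing the relationship between plaintexts.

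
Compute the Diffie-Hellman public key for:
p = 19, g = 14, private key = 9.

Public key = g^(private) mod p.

Step 1: A = g^a mod p = 14^9 mod 19.
  14^1 mod 19 = 14
  14^2 mod 19 = (14 * 14) mod 19 = 6
  14^3 mod 19 = (6 * 14) mod 19 = 8
  14^4 mod 19 = (8 * 14) mod 19 = 17
  14^5 mod 19 = (17 * 14) mod 19 = 10
  14^6 mod 19 = (10 * 14) mod 19 = 7
  14^7 mod 19 = (7 * 14) mod 19 = 3
  14^8 mod 19 = (3 * 14) mod 19 = 4
  14^9 mod 19 = (4 * 14) mod 19 = 18
Result: A = 18.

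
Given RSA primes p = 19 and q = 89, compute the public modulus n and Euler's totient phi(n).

Step 1: n = p * q = 19 * 89 = 1691.
Step 2: phi(n) = (p-1)(q-1) = 18 * 88 = 1584.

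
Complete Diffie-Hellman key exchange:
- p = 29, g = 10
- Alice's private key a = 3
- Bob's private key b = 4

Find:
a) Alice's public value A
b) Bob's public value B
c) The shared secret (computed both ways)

Step 1: A = g^a mod p = 10^3 mod 29 = 14.
Step 2: B = g^b mod p = 10^4 mod 29 = 24.
Step 3: Alice computes s = B^a mod p = 24^3 mod 29 = 20.
Step 4: Bob computes s = A^b mod p = 14^4 mod 29 = 20.
Both sides agree: shared secret = 20.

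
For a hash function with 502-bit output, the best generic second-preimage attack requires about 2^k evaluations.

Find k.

Step 1: The hash has a 502-bit output.
Step 2: Second-preimage resistance means: given a specific input x, it should be infeasible to find a different y with h(y) = h(x).
With a 502-bit output, a generic search for a second preimage costs about 2^502 evaluations (each trial matches the fixed target with probability 2^-502).
Step 3: Security level = 502 bits.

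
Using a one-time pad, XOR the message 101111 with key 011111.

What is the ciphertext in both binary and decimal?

Step 1: Write out the XOR operation bit by bit:
  Message: 101111
  Key:     011111
  XOR:     110000
Step 2: Convert to decimal: 110000 = 48.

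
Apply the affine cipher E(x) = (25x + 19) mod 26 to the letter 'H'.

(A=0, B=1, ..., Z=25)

Step 1: Convert 'H' to number: x = 7.
Step 2: E(7) = (25 * 7 + 19) mod 26 = 194 mod 26 = 12.
Step 3: Convert 12 back to letter: M.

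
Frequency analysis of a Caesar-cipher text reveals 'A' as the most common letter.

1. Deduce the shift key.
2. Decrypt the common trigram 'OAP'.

Step 1: In English, 'E' is the most frequent letter (12.7%).
Step 2: The most frequent ciphertext letter is 'A' (position 0).
Step 3: Shift = (0 - 4) mod 26 = 22.
Step 4: Decrypt 'OAP' by shifting back 22:
  O -> S
  A -> E
  P -> T
Step 5: 'OAP' decrypts to 'SET'.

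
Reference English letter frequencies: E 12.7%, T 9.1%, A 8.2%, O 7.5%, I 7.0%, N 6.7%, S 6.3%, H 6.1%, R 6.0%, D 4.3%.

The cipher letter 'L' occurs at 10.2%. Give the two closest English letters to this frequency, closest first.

Step 1: Observed frequency of 'L' is 10.2%.
Step 2: Compute distances to each reference frequency and sort:
  T (9.1%): difference = 1.1% <-- BEST
  A (8.2%): difference = 2.0% <-- RUNNER-UP
  E (12.7%): difference = 2.5%
  O (7.5%): difference = 2.7%
  I (7.0%): difference = 3.2%
Step 3: Most likely is 'T' (9.1%, diff 1.1%); second most likely is 'A' (8.2%, diff 2.0%).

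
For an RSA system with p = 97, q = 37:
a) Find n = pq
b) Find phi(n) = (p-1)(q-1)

Step 1: n = p * q = 97 * 37 = 3589.
Step 2: phi(n) = (p-1)(q-1) = 96 * 36 = 3456.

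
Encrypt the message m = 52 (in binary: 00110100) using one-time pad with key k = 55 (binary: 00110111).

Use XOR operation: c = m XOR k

Step 1: Write out the XOR operation bit by bit:
  Message: 00110100
  Key:     00110111
  XOR:     00000011
Step 2: Convert to decimal: 00000011 = 3.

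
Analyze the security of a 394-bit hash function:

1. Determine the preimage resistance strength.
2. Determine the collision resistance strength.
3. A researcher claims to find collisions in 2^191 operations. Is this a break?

Step 1: Preimage resistance requires brute-force of 2^394 operations.
Step 2: Collision resistance (birthday bound) = 2^(394/2) = 2^197.
Step 3: The claimed attack costs 2^191 operations.
Step 4: Since 2^191 < 2^197, the claimed attack beats the generic birthday bound, so collision resistance is broken.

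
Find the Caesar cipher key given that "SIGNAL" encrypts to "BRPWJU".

Step 1: Compare first letters: S (position 18) -> B (position 1).
Step 2: Shift = (1 - 18) mod 26 = 9.
The shift value is 9.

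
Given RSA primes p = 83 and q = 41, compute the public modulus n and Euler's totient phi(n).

Step 1: n = p * q = 83 * 41 = 3403.
Step 2: phi(n) = (p-1)(q-1) = 82 * 40 = 3280.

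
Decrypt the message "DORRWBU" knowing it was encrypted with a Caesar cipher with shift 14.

Step 1: Reverse the shift by subtracting 14 from each letter position.
  D (position 3) -> position (3-14) mod 26 = 15 -> P
  O (position 14) -> position (14-14) mod 26 = 0 -> A
  R (position 17) -> position (17-14) mod 26 = 3 -> D
  R (position 17) -> position (17-14) mod 26 = 3 -> D
  W (position 22) -> position (22-14) mod 26 = 8 -> I
  B (position 1) -> position (1-14) mod 26 = 13 -> N
  U (position 20) -> position (20-14) mod 26 = 6 -> G
Decrypted message: PADDING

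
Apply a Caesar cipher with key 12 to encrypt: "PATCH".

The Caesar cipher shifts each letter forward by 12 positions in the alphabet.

Step 1: For each letter, shift forward by 12 positions (mod 26).
  P (position 15) -> position (15+12) mod 26 = 1 -> B
  A (position 0) -> position (0+12) mod 26 = 12 -> M
  T (position 19) -> position (19+12) mod 26 = 5 -> F
  C (position 2) -> position (2+12) mod 26 = 14 -> O
  H (position 7) -> position (7+12) mod 26 = 19 -> T
Result: BMFOT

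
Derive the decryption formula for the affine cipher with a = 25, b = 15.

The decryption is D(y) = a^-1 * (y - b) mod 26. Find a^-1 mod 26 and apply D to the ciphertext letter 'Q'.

Step 1: Find a^-1, the modular inverse of 25 mod 26.
Step 2: We need 25 * a^-1 = 1 (mod 26).
Step 3: 25 * 25 = 625 = 24 * 26 + 1, so a^-1 = 25.
Step 4: D(y) = 25(y - 15) mod 26.
Step 5: Apply to 'Q' (y = 16): D(16) = 25 * (16 - 15) mod 26 = 25 * 1 mod 26 = 25 -> 'Z'.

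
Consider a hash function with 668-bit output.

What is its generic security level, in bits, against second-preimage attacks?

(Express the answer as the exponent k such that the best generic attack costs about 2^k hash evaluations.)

Step 1: The hash has a 668-bit output.
Step 2: Second-preimage resistance means: given a specific input x, it should be infeasible to find a different y with h(y) = h(x).
With a 668-bit output, a generic search for a second preimage costs about 2^668 evaluations (each trial matches the fixed target with probability 2^-668).
Step 3: Security level = 668 bits.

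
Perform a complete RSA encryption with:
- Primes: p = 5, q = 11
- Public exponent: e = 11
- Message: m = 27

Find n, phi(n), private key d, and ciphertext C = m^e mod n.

Step 1: n = 5 * 11 = 55.
Step 2: phi(n) = (5-1)(11-1) = 4 * 10 = 40.
Step 3: Find d = 11^(-1) mod 40 = 11.
  Verify: 11 * 11 = 121 = 1 (mod 40).
Step 4: C = 27^11 mod 55 = 38.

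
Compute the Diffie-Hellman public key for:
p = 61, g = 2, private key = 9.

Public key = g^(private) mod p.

Step 1: A = g^a mod p = 2^9 mod 61.
  2^1 mod 61 = 2
  2^2 mod 61 = (2 * 2) mod 61 = 4
  2^3 mod 61 = (4 * 2) mod 61 = 8
  2^4 mod 61 = (8 * 2) mod 61 = 16
  2^5 mod 61 = (16 * 2) mod 61 = 32
  2^6 mod 61 = (32 * 2) mod 61 = 3
  2^7 mod 61 = (3 * 2) mod 61 = 6
  2^8 mod 61 = (6 * 2) mod 61 = 12
  2^9 mod 61 = (12 * 2) mod 61 = 24
Result: A = 24.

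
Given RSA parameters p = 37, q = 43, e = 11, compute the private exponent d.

Step 1: n = 37 * 43 = 1591.
Step 2: phi(n) = 36 * 42 = 1512.
Step 3: Find d such that 11 * d = 1 (mod 1512).
Step 4: d = 11^(-1) mod 1512 = 275.
Verification: 11 * 275 = 3025 = 2 * 1512 + 1.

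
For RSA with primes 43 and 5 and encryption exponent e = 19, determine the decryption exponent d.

Step 1: n = 43 * 5 = 215.
Step 2: phi(n) = 42 * 4 = 168.
Step 3: Find d such that 19 * d = 1 (mod 168).
Step 4: d = 19^(-1) mod 168 = 115.
Verification: 19 * 115 = 2185 = 13 * 168 + 1.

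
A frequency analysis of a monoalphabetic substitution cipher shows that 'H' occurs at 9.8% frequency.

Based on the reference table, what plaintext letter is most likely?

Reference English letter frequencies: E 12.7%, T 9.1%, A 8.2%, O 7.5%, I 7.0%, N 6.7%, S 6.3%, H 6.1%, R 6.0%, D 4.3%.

Step 1: The observed frequency is 9.8%.
Step 2: Compare with English frequencies:
  E: 12.7% (difference: 2.9%)
  T: 9.1% (difference: 0.7%) <-- closest
  A: 8.2% (difference: 1.6%)
  O: 7.5% (difference: 2.3%)
  I: 7.0% (difference: 2.8%)
  N: 6.7% (difference: 3.1%)
  S: 6.3% (difference: 3.5%)
  H: 6.1% (difference: 3.7%)
  R: 6.0% (difference: 3.8%)
  D: 4.3% (difference: 5.5%)
Step 3: 'H' most likely represents 'T' (frequency 9.1%).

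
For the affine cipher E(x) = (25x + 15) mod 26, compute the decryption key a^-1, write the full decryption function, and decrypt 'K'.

Step 1: Find a^-1, the modular inverse of 25 mod 26.
Step 2: We need 25 * a^-1 = 1 (mod 26).
Step 3: 25 * 25 = 625 = 24 * 26 + 1, so a^-1 = 25.
Step 4: D(y) = 25(y - 15) mod 26.
Step 5: Apply to 'K' (y = 10): D(10) = 25 * (10 - 15) mod 26 = 25 * -5 mod 26 = 5 -> 'F'.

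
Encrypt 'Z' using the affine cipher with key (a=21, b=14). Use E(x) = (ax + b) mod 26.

Step 1: Convert 'Z' to number: x = 25.
Step 2: E(25) = (21 * 25 + 14) mod 26 = 539 mod 26 = 19.
Step 3: Convert 19 back to letter: T.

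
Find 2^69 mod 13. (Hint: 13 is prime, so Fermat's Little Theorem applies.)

Step 1: Since 13 is prime, by Fermat's Little Theorem: 2^12 = 1 (mod 13).
Step 2: Reduce exponent: 69 mod 12 = 9.
Step 3: So 2^69 = 2^9 (mod 13).
Step 4: 2^9 mod 13 = 5.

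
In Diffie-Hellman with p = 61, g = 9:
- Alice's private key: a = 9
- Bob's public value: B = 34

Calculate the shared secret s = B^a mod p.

Step 1: s = B^a mod p = 34^9 mod 61.
  34^1 mod 61 = 34
  34^2 mod 61 = (34 * 34) mod 61 = 58
  34^3 mod 61 = (58 * 34) mod 61 = 20
  34^4 mod 61 = (20 * 34) mod 61 = 9
  34^5 mod 61 = (9 * 34) mod 61 = 1
  34^6 mod 61 = (1 * 34) mod 61 = 34
  34^7 mod 61 = (34 * 34) mod 61 = 58
  34^8 mod 61 = (58 * 34) mod 61 = 20
  34^9 mod 61 = (20 * 34) mod 61 = 9
Result: shared secret = 9.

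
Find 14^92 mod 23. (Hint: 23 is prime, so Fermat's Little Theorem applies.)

Step 1: Since 23 is prime, by Fermat's Little Theorem: 14^22 = 1 (mod 23).
Step 2: Reduce exponent: 92 mod 22 = 4.
Step 3: So 14^92 = 14^4 (mod 23).
Step 4: 14^4 mod 23 = 6.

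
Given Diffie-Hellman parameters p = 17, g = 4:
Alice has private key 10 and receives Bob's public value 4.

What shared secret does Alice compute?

Step 1: s = B^a mod p = 4^10 mod 17.
  4^1 mod 17 = 4
  4^2 mod 17 = (4 * 4) mod 17 = 16
  4^3 mod 17 = (16 * 4) mod 17 = 13
  4^4 mod 17 = (13 * 4) mod 17 = 1
  4^5 mod 17 = (1 * 4) mod 17 = 4
  4^6 mod 17 = (4 * 4) mod 17 = 16
  4^7 mod 17 = (16 * 4) mod 17 = 13
  4^8 mod 17 = (13 * 4) mod 17 = 1
  4^9 mod 17 = (1 * 4) mod 17 = 4
  4^10 mod 17 = (4 * 4) mod 17 = 16
Result: shared secret = 16.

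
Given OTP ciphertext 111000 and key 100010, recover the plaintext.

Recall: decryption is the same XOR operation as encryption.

Step 1: XOR ciphertext with key:
  Ciphertext: 111000
  Key:        100010
  XOR:        011010
Step 2: Plaintext = 011010 = 26 in decimal.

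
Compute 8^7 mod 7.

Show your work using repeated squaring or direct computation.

Step 1: Compute 8^7 mod 7 step by step, reducing modulo 7 at each step.
  8^1 mod 7 = 1
  8^2 mod 7 = (1 * 8) mod 7 = 1
  8^3 mod 7 = (1 * 8) mod 7 = 1
  8^4 mod 7 = (1 * 8) mod 7 = 1
  8^5 mod 7 = (1 * 8) mod 7 = 1
  8^6 mod 7 = (1 * 8) mod 7 = 1
  8^7 mod 7 = (1 * 8) mod 7 = 1
Step 2: Result = 1.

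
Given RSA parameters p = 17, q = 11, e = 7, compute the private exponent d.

Step 1: n = 17 * 11 = 187.
Step 2: phi(n) = 16 * 10 = 160.
Step 3: Find d such that 7 * d = 1 (mod 160).
Step 4: d = 7^(-1) mod 160 = 23.
Verification: 7 * 23 = 161 = 1 * 160 + 1.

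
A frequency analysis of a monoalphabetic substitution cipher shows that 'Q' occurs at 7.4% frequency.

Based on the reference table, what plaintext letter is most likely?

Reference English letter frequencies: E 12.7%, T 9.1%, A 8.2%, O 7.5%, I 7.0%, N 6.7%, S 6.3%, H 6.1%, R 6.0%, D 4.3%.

Step 1: The observed frequency is 7.4%.
Step 2: Compare with English frequencies:
  E: 12.7% (difference: 5.3%)
  T: 9.1% (difference: 1.7%)
  A: 8.2% (difference: 0.8%)
  O: 7.5% (difference: 0.1%) <-- closest
  I: 7.0% (difference: 0.4%)
  N: 6.7% (difference: 0.7%)
  S: 6.3% (difference: 1.1%)
  H: 6.1% (difference: 1.3%)
  R: 6.0% (difference: 1.4%)
  D: 4.3% (difference: 3.1%)
Step 3: 'Q' most likely represents 'O' (frequency 7.5%).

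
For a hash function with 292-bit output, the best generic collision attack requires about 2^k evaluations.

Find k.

Step 1: The hash has a 292-bit output.
Step 2: Collision resistance means it should be infeasible to find any x != y with h(x) = h(y).
By the birthday bound, a generic collision search succeeds after about sqrt(2^292) = 2^(292/2) = 2^146 evaluations.
Step 3: Security level = 146 bits.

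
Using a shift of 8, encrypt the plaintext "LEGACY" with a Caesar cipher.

Step 1: For each letter, shift forward by 8 positions (mod 26).
  L (position 11) -> position (11+8) mod 26 = 19 -> T
  E (position 4) -> position (4+8) mod 26 = 12 -> M
  G (position 6) -> position (6+8) mod 26 = 14 -> O
  A (position 0) -> position (0+8) mod 26 = 8 -> I
  C (position 2) -> position (2+8) mod 26 = 10 -> K
  Y (position 24) -> position (24+8) mod 26 = 6 -> G
Result: TMOIKG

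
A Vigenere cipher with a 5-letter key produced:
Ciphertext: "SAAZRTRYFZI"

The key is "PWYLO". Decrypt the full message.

Step 1: Key 'PWYLO' has length 5. Extended key: PWYLOPWYLOP
Step 2: Decrypt each position:
  S(18) - P(15) = 3 = D
  A(0) - W(22) = 4 = E
  A(0) - Y(24) = 2 = C
  Z(25) - L(11) = 14 = O
  R(17) - O(14) = 3 = D
  T(19) - P(15) = 4 = E
  R(17) - W(22) = 21 = V
  Y(24) - Y(24) = 0 = A
  F(5) - L(11) = 20 = U
  Z(25) - O(14) = 11 = L
  I(8) - P(15) = 19 = T
Plaintext: DECODEVAULT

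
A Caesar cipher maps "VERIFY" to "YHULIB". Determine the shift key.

Step 1: Compare first letters: V (position 21) -> Y (position 24).
Step 2: Shift = (24 - 21) mod 26 = 3.
The shift value is 3.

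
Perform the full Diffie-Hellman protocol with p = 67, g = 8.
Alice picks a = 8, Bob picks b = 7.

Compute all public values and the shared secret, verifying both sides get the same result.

Step 1: A = g^a mod p = 8^8 mod 67 = 14.
Step 2: B = g^b mod p = 8^7 mod 67 = 52.
Step 3: Alice computes s = B^a mod p = 52^8 mod 67 = 59.
Step 4: Bob computes s = A^b mod p = 14^7 mod 67 = 59.
Both sides agree: shared secret = 59.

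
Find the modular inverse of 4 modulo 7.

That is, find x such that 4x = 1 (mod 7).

Step 1: We need x such that 4 * x = 1 (mod 7).
Step 2: Using the extended Euclidean algorithm or trial:
  4 * 2 = 8 = 1 * 7 + 1.
Step 3: Since 8 mod 7 = 1, the inverse is x = 2.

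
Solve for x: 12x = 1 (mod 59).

Step 1: We need x such that 12 * x = 1 (mod 59).
Step 2: Using the extended Euclidean algorithm or trial:
  12 * 5 = 60 = 1 * 59 + 1.
Step 3: Since 60 mod 59 = 1, the inverse is x = 5.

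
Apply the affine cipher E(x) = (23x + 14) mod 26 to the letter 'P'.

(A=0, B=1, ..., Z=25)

Step 1: Convert 'P' to number: x = 15.
Step 2: E(15) = (23 * 15 + 14) mod 26 = 359 mod 26 = 21.
Step 3: Convert 21 back to letter: V.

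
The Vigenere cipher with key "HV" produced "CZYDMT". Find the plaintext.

Step 1: Extend key: HVHVHV
Step 2: Decrypt each letter (c - k) mod 26:
  C(2) - H(7) = (2-7) mod 26 = 21 = V
  Z(25) - V(21) = (25-21) mod 26 = 4 = E
  Y(24) - H(7) = (24-7) mod 26 = 17 = R
  D(3) - V(21) = (3-21) mod 26 = 8 = I
  M(12) - H(7) = (12-7) mod 26 = 5 = F
  T(19) - V(21) = (19-21) mod 26 = 24 = Y
Plaintext: VERIFY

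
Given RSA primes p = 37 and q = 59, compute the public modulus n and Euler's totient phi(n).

Step 1: n = p * q = 37 * 59 = 2183.
Step 2: phi(n) = (p-1)(q-1) = 36 * 58 = 2088.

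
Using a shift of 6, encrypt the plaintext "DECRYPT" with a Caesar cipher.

Step 1: For each letter, shift forward by 6 positions (mod 26).
  D (position 3) -> position (3+6) mod 26 = 9 -> J
  E (position 4) -> position (4+6) mod 26 = 10 -> K
  C (position 2) -> position (2+6) mod 26 = 8 -> I
  R (position 17) -> position (17+6) mod 26 = 23 -> X
  Y (position 24) -> position (24+6) mod 26 = 4 -> E
  P (position 15) -> position (15+6) mod 26 = 21 -> V
  T (position 19) -> position (19+6) mod 26 = 25 -> Z
Result: JKIXEVZ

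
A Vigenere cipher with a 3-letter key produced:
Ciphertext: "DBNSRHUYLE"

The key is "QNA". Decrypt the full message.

Step 1: Key 'QNA' has length 3. Extended key: QNAQNAQNAQ
Step 2: Decrypt each position:
  D(3) - Q(16) = 13 = N
  B(1) - N(13) = 14 = O
  N(13) - A(0) = 13 = N
  S(18) - Q(16) = 2 = C
  R(17) - N(13) = 4 = E
  H(7) - A(0) = 7 = H
  U(20) - Q(16) = 4 = E
  Y(24) - N(13) = 11 = L
  L(11) - A(0) = 11 = L
  E(4) - Q(16) = 14 = O
Plaintext: NONCEHELLO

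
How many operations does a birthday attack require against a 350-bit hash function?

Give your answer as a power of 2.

Step 1: The birthday paradox gives collision probability ~50% after sqrt(2^n) = 2^(n/2) hashes.
Step 2: For 350-bit output: 2^(350/2) = 2^175.
Step 3: Approximately 2^175 hash computations needed.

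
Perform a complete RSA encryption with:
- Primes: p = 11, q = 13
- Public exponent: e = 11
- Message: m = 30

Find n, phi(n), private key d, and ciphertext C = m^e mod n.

Step 1: n = 11 * 13 = 143.
Step 2: phi(n) = (11-1)(13-1) = 10 * 12 = 120.
Step 3: Find d = 11^(-1) mod 120 = 11.
  Verify: 11 * 11 = 121 = 1 (mod 120).
Step 4: C = 30^11 mod 143 = 140.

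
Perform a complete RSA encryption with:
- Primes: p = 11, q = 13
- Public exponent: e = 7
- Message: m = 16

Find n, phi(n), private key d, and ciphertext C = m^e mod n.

Step 1: n = 11 * 13 = 143.
Step 2: phi(n) = (11-1)(13-1) = 10 * 12 = 120.
Step 3: Find d = 7^(-1) mod 120 = 103.
  Verify: 7 * 103 = 721 = 1 (mod 120).
Step 4: C = 16^7 mod 143 = 3.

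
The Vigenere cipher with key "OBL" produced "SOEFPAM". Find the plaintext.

Step 1: Extend key: OBLOBLO
Step 2: Decrypt each letter (c - k) mod 26:
  S(18) - O(14) = (18-14) mod 26 = 4 = E
  O(14) - B(1) = (14-1) mod 26 = 13 = N
  E(4) - L(11) = (4-11) mod 26 = 19 = T
  F(5) - O(14) = (5-14) mod 26 = 17 = R
  P(15) - B(1) = (15-1) mod 26 = 14 = O
  A(0) - L(11) = (0-11) mod 26 = 15 = P
  M(12) - O(14) = (12-14) mod 26 = 24 = Y
Plaintext: ENTROPY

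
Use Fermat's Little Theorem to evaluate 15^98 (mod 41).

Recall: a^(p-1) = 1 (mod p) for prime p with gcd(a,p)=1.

Step 1: Since 41 is prime, by Fermat's Little Theorem: 15^40 = 1 (mod 41).
Step 2: Reduce exponent: 98 mod 40 = 18.
Step 3: So 15^98 = 15^18 (mod 41).
Step 4: 15^18 mod 41 = 2.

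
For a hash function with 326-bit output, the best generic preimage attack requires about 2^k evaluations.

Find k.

Step 1: The hash has a 326-bit output.
Step 2: Preimage resistance means: given a digest h(x), it should be infeasible to find any input that hashes to it.
With a 326-bit output there are 2^326 possible digests, so a generic brute-force preimage search costs about 2^326 evaluations.
Step 3: Security level = 326 bits.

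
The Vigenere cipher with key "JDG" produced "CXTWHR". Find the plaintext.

Step 1: Extend key: JDGJDG
Step 2: Decrypt each letter (c - k) mod 26:
  C(2) - J(9) = (2-9) mod 26 = 19 = T
  X(23) - D(3) = (23-3) mod 26 = 20 = U
  T(19) - G(6) = (19-6) mod 26 = 13 = N
  W(22) - J(9) = (22-9) mod 26 = 13 = N
  H(7) - D(3) = (7-3) mod 26 = 4 = E
  R(17) - G(6) = (17-6) mod 26 = 11 = L
Plaintext: TUNNEL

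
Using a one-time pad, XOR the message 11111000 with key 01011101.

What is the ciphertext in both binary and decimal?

Step 1: Write out the XOR operation bit by bit:
  Message: 11111000
  Key:     01011101
  XOR:     10100101
Step 2: Convert to decimal: 10100101 = 165.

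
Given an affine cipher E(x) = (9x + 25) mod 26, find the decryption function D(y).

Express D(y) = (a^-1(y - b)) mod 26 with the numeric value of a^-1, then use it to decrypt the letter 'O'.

Step 1: Find a^-1, the modular inverse of 9 mod 26.
Step 2: We need 9 * a^-1 = 1 (mod 26).
Step 3: 9 * 3 = 27 = 1 * 26 + 1, so a^-1 = 3.
Step 4: D(y) = 3(y - 25) mod 26.
Step 5: Apply to 'O' (y = 14): D(14) = 3 * (14 - 25) mod 26 = 3 * -11 mod 26 = 19 -> 'T'.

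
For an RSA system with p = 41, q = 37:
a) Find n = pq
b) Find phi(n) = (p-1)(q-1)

Step 1: n = p * q = 41 * 37 = 1517.
Step 2: phi(n) = (p-1)(q-1) = 40 * 36 = 1440.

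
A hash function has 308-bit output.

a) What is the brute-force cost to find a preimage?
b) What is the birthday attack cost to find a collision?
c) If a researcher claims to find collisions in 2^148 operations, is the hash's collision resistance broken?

Step 1: Preimage resistance requires brute-force of 2^308 operations.
Step 2: Collision resistance (birthday bound) = 2^(308/2) = 2^154.
Step 3: The claimed attack costs 2^148 operations.
Step 4: Since 2^148 < 2^154, the claimed attack beats the generic birthday bound, so collision resistance is broken.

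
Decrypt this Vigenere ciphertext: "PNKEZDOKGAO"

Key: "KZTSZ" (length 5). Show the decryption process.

Step 1: Key 'KZTSZ' has length 5. Extended key: KZTSZKZTSZK
Step 2: Decrypt each position:
  P(15) - K(10) = 5 = F
  N(13) - Z(25) = 14 = O
  K(10) - T(19) = 17 = R
  E(4) - S(18) = 12 = M
  Z(25) - Z(25) = 0 = A
  D(3) - K(10) = 19 = T
  O(14) - Z(25) = 15 = P
  K(10) - T(19) = 17 = R
  G(6) - S(18) = 14 = O
  A(0) - Z(25) = 1 = B
  O(14) - K(10) = 4 = E
Plaintext: FORMATPROBE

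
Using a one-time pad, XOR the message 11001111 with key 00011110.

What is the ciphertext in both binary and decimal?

Step 1: Write out the XOR operation bit by bit:
  Message: 11001111
  Key:     00011110
  XOR:     11010001
Step 2: Convert to decimal: 11010001 = 209.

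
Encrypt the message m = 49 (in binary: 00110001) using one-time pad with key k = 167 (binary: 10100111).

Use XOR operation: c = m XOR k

Step 1: Write out the XOR operation bit by bit:
  Message: 00110001
  Key:     10100111
  XOR:     10010110
Step 2: Convert to decimal: 10010110 = 150.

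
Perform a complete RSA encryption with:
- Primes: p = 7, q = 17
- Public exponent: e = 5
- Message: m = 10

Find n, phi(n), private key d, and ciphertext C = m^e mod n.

Step 1: n = 7 * 17 = 119.
Step 2: phi(n) = (7-1)(17-1) = 6 * 16 = 96.
Step 3: Find d = 5^(-1) mod 96 = 77.
  Verify: 5 * 77 = 385 = 1 (mod 96).
Step 4: C = 10^5 mod 119 = 40.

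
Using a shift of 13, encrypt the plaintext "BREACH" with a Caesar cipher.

Step 1: For each letter, shift forward by 13 positions (mod 26).
  B (position 1) -> position (1+13) mod 26 = 14 -> O
  R (position 17) -> position (17+13) mod 26 = 4 -> E
  E (position 4) -> position (4+13) mod 26 = 17 -> R
  A (position 0) -> position (0+13) mod 26 = 13 -> N
  C (position 2) -> position (2+13) mod 26 = 15 -> P
  H (position 7) -> position (7+13) mod 26 = 20 -> U
Result: OERNPU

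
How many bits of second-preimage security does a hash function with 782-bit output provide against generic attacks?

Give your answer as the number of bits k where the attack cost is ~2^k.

Step 1: The hash has a 782-bit output.
Step 2: Second-preimage resistance means: given a specific input x, it should be infeasible to find a different y with h(y) = h(x).
With a 782-bit output, a generic search for a second preimage costs about 2^782 evaluations (each trial matches the fixed target with probability 2^-782).
Step 3: Security level = 782 bits.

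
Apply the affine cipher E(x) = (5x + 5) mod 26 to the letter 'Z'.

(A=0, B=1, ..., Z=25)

Step 1: Convert 'Z' to number: x = 25.
Step 2: E(25) = (5 * 25 + 5) mod 26 = 130 mod 26 = 0.
Step 3: Convert 0 back to letter: A.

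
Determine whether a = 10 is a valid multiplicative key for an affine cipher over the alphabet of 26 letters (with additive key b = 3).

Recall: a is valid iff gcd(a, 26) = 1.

Step 1: Compute gcd(10, 26).
Step 2: gcd(10, 26) = 2.
Since gcd = 2 != 1, 10 shares a common factor with 26, so it cannot be used.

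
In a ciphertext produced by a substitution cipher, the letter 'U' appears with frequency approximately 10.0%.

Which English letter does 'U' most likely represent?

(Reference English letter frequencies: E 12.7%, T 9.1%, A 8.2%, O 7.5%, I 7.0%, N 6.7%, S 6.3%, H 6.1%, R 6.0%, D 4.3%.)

Step 1: The observed frequency is 10.0%.
Step 2: Compare with English frequencies:
  E: 12.7% (difference: 2.7%)
  T: 9.1% (difference: 0.9%) <-- closest
  A: 8.2% (difference: 1.8%)
  O: 7.5% (difference: 2.5%)
  I: 7.0% (difference: 3.0%)
  N: 6.7% (difference: 3.3%)
  S: 6.3% (difference: 3.7%)
  H: 6.1% (difference: 3.9%)
  R: 6.0% (difference: 4.0%)
  D: 4.3% (difference: 5.7%)
Step 3: 'U' most likely represents 'T' (frequency 9.1%).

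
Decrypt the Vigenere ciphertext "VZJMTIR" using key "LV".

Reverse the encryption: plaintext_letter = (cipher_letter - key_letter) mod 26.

Step 1: Extend key: LVLVLVL
Step 2: Decrypt each letter (c - k) mod 26:
  V(21) - L(11) = (21-11) mod 26 = 10 = K
  Z(25) - V(21) = (25-21) mod 26 = 4 = E
  J(9) - L(11) = (9-11) mod 26 = 24 = Y
  M(12) - V(21) = (12-21) mod 26 = 17 = R
  T(19) - L(11) = (19-11) mod 26 = 8 = I
  I(8) - V(21) = (8-21) mod 26 = 13 = N
  R(17) - L(11) = (17-11) mod 26 = 6 = G
Plaintext: KEYRING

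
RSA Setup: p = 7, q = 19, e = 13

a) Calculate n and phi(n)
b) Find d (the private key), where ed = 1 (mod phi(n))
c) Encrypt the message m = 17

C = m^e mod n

Step 1: n = 7 * 19 = 133.
Step 2: phi(n) = (7-1)(19-1) = 6 * 18 = 108.
Step 3: Find d = 13^(-1) mod 108 = 25.
  Verify: 13 * 25 = 325 = 1 (mod 108).
Step 4: C = 17^13 mod 133 = 73.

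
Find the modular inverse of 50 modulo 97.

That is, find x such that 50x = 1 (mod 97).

Step 1: We need x such that 50 * x = 1 (mod 97).
Step 2: Using the extended Euclidean algorithm or trial:
  50 * 33 = 1650 = 17 * 97 + 1.
Step 3: Since 1650 mod 97 = 1, the inverse is x = 33.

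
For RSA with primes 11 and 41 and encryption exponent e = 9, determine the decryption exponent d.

Step 1: n = 11 * 41 = 451.
Step 2: phi(n) = 10 * 40 = 400.
Step 3: Find d such that 9 * d = 1 (mod 400).
Step 4: d = 9^(-1) mod 400 = 89.
Verification: 9 * 89 = 801 = 2 * 400 + 1.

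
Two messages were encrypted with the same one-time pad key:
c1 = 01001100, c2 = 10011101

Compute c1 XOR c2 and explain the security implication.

Step 1: c1 XOR c2 = (m1 XOR k) XOR (m2 XOR k).
Step 2: By XOR associativity/commutativity: = m1 XOR m2 XOR k XOR k = m1 XOR m2.
Step 3: 01001100 XOR 10011101 = 11010001 = 209.
Step 4: The key cancels out! An attacker learns m1 XOR m2 = 209, revealing the relationship between plaintexts.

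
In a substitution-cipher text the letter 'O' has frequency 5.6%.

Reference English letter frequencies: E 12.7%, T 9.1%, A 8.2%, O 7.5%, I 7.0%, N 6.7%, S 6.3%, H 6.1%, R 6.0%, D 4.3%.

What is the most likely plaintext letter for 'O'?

Step 1: The observed frequency is 5.6%.
Step 2: Compare with English frequencies:
  E: 12.7% (difference: 7.1%)
  T: 9.1% (difference: 3.5%)
  A: 8.2% (difference: 2.6%)
  O: 7.5% (difference: 1.9%)
  I: 7.0% (difference: 1.4%)
  N: 6.7% (difference: 1.1%)
  S: 6.3% (difference: 0.7%)
  H: 6.1% (difference: 0.5%)
  R: 6.0% (difference: 0.4%) <-- closest
  D: 4.3% (difference: 1.3%)
Step 3: 'O' most likely represents 'R' (frequency 6.0%).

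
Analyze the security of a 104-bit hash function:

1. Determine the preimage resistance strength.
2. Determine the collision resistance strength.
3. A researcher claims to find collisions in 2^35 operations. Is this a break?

Step 1: Preimage resistance requires brute-force of 2^104 operations.
Step 2: Collision resistance (birthday bound) = 2^(104/2) = 2^52.
Step 3: The claimed attack costs 2^35 operations.
Step 4: Since 2^35 < 2^52, the claimed attack beats the generic birthday bound, so collision resistance is broken.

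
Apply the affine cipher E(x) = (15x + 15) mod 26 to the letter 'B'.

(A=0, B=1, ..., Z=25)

Step 1: Convert 'B' to number: x = 1.
Step 2: E(1) = (15 * 1 + 15) mod 26 = 30 mod 26 = 4.
Step 3: Convert 4 back to letter: E.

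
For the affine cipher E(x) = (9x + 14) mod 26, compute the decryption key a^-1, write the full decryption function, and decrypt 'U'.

Step 1: Find a^-1, the modular inverse of 9 mod 26.
Step 2: We need 9 * a^-1 = 1 (mod 26).
Step 3: 9 * 3 = 27 = 1 * 26 + 1, so a^-1 = 3.
Step 4: D(y) = 3(y - 14) mod 26.
Step 5: Apply to 'U' (y = 20): D(20) = 3 * (20 - 14) mod 26 = 3 * 6 mod 26 = 18 -> 'S'.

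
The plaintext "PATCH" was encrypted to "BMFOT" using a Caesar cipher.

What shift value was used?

Step 1: Compare first letters: P (position 15) -> B (position 1).
Step 2: Shift = (1 - 15) mod 26 = 12.
The shift value is 12.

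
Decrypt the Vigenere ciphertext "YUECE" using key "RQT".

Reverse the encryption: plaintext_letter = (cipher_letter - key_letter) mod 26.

Step 1: Extend key: RQTRQ
Step 2: Decrypt each letter (c - k) mod 26:
  Y(24) - R(17) = (24-17) mod 26 = 7 = H
  U(20) - Q(16) = (20-16) mod 26 = 4 = E
  E(4) - T(19) = (4-19) mod 26 = 11 = L
  C(2) - R(17) = (2-17) mod 26 = 11 = L
  E(4) - Q(16) = (4-16) mod 26 = 14 = O
Plaintext: HELLO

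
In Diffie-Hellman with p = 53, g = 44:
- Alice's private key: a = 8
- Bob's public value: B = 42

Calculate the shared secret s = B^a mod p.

Step 1: s = B^a mod p = 42^8 mod 53.
  42^1 mod 53 = 42
  42^2 mod 53 = (42 * 42) mod 53 = 15
  42^3 mod 53 = (15 * 42) mod 53 = 47
  42^4 mod 53 = (47 * 42) mod 53 = 13
  42^5 mod 53 = (13 * 42) mod 53 = 16
  42^6 mod 53 = (16 * 42) mod 53 = 36
  42^7 mod 53 = (36 * 42) mod 53 = 28
  42^8 mod 53 = (28 * 42) mod 53 = 10
Result: shared secret = 10.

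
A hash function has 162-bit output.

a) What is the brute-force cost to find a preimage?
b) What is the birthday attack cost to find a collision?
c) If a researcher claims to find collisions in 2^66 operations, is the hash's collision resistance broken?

Step 1: Preimage resistance requires brute-force of 2^162 operations.
Step 2: Collision resistance (birthday bound) = 2^(162/2) = 2^81.
Step 3: The claimed attack costs 2^66 operations.
Step 4: Since 2^66 < 2^81, the claimed attack beats the generic birthday bound, so collision resistance is broken.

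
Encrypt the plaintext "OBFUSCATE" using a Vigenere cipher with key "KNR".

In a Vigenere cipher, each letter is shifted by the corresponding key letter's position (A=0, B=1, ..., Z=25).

Step 1: Repeat key to match plaintext length:
  Plaintext: OBFUSCATE
  Key:       KNRKNRKNR
Step 2: Encrypt each letter:
  O(14) + K(10) = (14+10) mod 26 = 24 = Y
  B(1) + N(13) = (1+13) mod 26 = 14 = O
  F(5) + R(17) = (5+17) mod 26 = 22 = W
  U(20) + K(10) = (20+10) mod 26 = 4 = E
  S(18) + N(13) = (18+13) mod 26 = 5 = F
  C(2) + R(17) = (2+17) mod 26 = 19 = T
  A(0) + K(10) = (0+10) mod 26 = 10 = K
  T(19) + N(13) = (19+13) mod 26 = 6 = G
  E(4) + R(17) = (4+17) mod 26 = 21 = V
Ciphertext: YOWEFTKGV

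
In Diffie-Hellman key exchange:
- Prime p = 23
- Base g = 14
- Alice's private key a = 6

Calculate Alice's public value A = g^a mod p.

Step 1: A = g^a mod p = 14^6 mod 23.
  14^1 mod 23 = 14
  14^2 mod 23 = (14 * 14) mod 23 = 12
  14^3 mod 23 = (12 * 14) mod 23 = 7
  14^4 mod 23 = (7 * 14) mod 23 = 6
  14^5 mod 23 = (6 * 14) mod 23 = 15
  14^6 mod 23 = (15 * 14) mod 23 = 3
Result: A = 3.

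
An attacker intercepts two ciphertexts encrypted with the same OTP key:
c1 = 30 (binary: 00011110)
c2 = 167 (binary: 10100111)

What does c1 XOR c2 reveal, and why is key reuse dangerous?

Step 1: c1 XOR c2 = (m1 XOR k) XOR (m2 XOR k).
Step 2: By XOR associativity/commutativity: = m1 XOR m2 XOR k XOR k = m1 XOR m2.
Step 3: 00011110 XOR 10100111 = 10111001 = 185.
Step 4: The key cancels out! An attacker learns m1 XOR m2 = 185, revealing the relationship between plaintexts.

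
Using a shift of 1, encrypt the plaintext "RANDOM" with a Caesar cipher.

Step 1: For each letter, shift forward by 1 positions (mod 26).
  R (position 17) -> position (17+1) mod 26 = 18 -> S
  A (position 0) -> position (0+1) mod 26 = 1 -> B
  N (position 13) -> position (13+1) mod 26 = 14 -> O
  D (position 3) -> position (3+1) mod 26 = 4 -> E
  O (position 14) -> position (14+1) mod 26 = 15 -> P
  M (position 12) -> position (12+1) mod 26 = 13 -> N
Result: SBOEPN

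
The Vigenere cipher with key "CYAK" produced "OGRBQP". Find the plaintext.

Step 1: Extend key: CYAKCY
Step 2: Decrypt each letter (c - k) mod 26:
  O(14) - C(2) = (14-2) mod 26 = 12 = M
  G(6) - Y(24) = (6-24) mod 26 = 8 = I
  R(17) - A(0) = (17-0) mod 26 = 17 = R
  B(1) - K(10) = (1-10) mod 26 = 17 = R
  Q(16) - C(2) = (16-2) mod 26 = 14 = O
  P(15) - Y(24) = (15-24) mod 26 = 17 = R
Plaintext: MIRROR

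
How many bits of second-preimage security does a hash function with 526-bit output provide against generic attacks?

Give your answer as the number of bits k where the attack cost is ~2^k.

Step 1: The hash has a 526-bit output.
Step 2: Second-preimage resistance means: given a specific input x, it should be infeasible to find a different y with h(y) = h(x).
With a 526-bit output, a generic search for a second preimage costs about 2^526 evaluations (each trial matches the fixed target with probability 2^-526).
Step 3: Security level = 526 bits.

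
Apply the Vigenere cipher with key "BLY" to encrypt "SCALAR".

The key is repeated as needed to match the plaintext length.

Step 1: Repeat key to match plaintext length:
  Plaintext: SCALAR
  Key:       BLYBLY
Step 2: Encrypt each letter:
  S(18) + B(1) = (18+1) mod 26 = 19 = T
  C(2) + L(11) = (2+11) mod 26 = 13 = N
  A(0) + Y(24) = (0+24) mod 26 = 24 = Y
  L(11) + B(1) = (11+1) mod 26 = 12 = M
  A(0) + L(11) = (0+11) mod 26 = 11 = L
  R(17) + Y(24) = (17+24) mod 26 = 15 = P
Ciphertext: TNYMLP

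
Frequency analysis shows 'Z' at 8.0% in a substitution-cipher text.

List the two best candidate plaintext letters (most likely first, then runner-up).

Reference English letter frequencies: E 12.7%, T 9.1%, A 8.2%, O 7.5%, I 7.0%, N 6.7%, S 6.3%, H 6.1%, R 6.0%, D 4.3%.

Step 1: Observed frequency of 'Z' is 8.0%.
Step 2: Compute distances to each reference frequency and sort:
  A (8.2%): difference = 0.2% <-- BEST
  O (7.5%): difference = 0.5% <-- RUNNER-UP
  I (7.0%): difference = 1.0%
  T (9.1%): difference = 1.1%
  N (6.7%): difference = 1.3%
Step 3: Most likely is 'A' (8.2%, diff 0.2%); second most likely is 'O' (7.5%, diff 0.5%).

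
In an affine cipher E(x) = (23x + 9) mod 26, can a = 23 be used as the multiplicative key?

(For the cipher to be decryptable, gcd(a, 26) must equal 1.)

Step 1: Compute gcd(23, 26).
Step 2: gcd(23, 26) = 1.
Since gcd = 1, 23 is coprime with 26, so it is a valid key.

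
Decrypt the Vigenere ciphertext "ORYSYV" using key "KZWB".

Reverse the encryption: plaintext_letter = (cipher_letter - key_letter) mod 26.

Step 1: Extend key: KZWBKZ
Step 2: Decrypt each letter (c - k) mod 26:
  O(14) - K(10) = (14-10) mod 26 = 4 = E
  R(17) - Z(25) = (17-25) mod 26 = 18 = S
  Y(24) - W(22) = (24-22) mod 26 = 2 = C
  S(18) - B(1) = (18-1) mod 26 = 17 = R
  Y(24) - K(10) = (24-10) mod 26 = 14 = O
  V(21) - Z(25) = (21-25) mod 26 = 22 = W
Plaintext: ESCROW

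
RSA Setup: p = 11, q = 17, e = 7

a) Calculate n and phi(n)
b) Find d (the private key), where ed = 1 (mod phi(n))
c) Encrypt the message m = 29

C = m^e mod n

Step 1: n = 11 * 17 = 187.
Step 2: phi(n) = (11-1)(17-1) = 10 * 16 = 160.
Step 3: Find d = 7^(-1) mod 160 = 23.
  Verify: 7 * 23 = 161 = 1 (mod 160).
Step 4: C = 29^7 mod 187 = 160.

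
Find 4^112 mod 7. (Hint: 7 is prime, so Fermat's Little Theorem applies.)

Step 1: Since 7 is prime, by Fermat's Little Theorem: 4^6 = 1 (mod 7).
Step 2: Reduce exponent: 112 mod 6 = 4.
Step 3: So 4^112 = 4^4 (mod 7).
Step 4: 4^4 mod 7 = 4.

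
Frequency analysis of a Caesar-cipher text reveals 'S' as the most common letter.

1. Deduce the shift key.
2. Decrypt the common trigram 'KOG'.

Step 1: In English, 'E' is the most frequent letter (12.7%).
Step 2: The most frequent ciphertext letter is 'S' (position 18).
Step 3: Shift = (18 - 4) mod 26 = 14.
Step 4: Decrypt 'KOG' by shifting back 14:
  K -> W
  O -> A
  G -> S
Step 5: 'KOG' decrypts to 'WAS'.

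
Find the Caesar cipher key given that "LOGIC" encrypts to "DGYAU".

Step 1: Compare first letters: L (position 11) -> D (position 3).
Step 2: Shift = (3 - 11) mod 26 = 18.
The shift value is 18.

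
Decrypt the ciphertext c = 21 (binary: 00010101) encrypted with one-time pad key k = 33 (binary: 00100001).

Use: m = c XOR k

Step 1: XOR ciphertext with key:
  Ciphertext: 00010101
  Key:        00100001
  XOR:        00110100
Step 2: Plaintext = 00110100 = 52 in decimal.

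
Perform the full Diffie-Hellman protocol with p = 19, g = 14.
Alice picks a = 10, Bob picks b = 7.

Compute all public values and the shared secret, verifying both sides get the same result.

Step 1: A = g^a mod p = 14^10 mod 19 = 5.
Step 2: B = g^b mod p = 14^7 mod 19 = 3.
Step 3: Alice computes s = B^a mod p = 3^10 mod 19 = 16.
Step 4: Bob computes s = A^b mod p = 5^7 mod 19 = 16.
Both sides agree: shared secret = 16.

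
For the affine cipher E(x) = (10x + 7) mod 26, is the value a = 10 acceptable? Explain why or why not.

Step 1: Compute gcd(10, 26).
Step 2: gcd(10, 26) = 2.
Since gcd = 2 != 1, 10 shares a common factor with 26, so it cannot be used.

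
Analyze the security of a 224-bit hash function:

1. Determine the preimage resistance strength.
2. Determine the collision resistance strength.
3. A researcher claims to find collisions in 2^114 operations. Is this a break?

Step 1: Preimage resistance requires brute-force of 2^224 operations.
Step 2: Collision resistance (birthday bound) = 2^(224/2) = 2^112.
Step 3: The claimed attack costs 2^114 operations.
Step 4: Since 2^114 >= 2^112, the claimed attack is no faster than the generic birthday attack, so this does not break collision resistance.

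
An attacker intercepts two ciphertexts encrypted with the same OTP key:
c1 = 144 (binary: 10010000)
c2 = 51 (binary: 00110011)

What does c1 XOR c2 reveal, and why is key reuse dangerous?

Step 1: c1 XOR c2 = (m1 XOR k) XOR (m2 XOR k).
Step 2: By XOR associativity/commutativity: = m1 XOR m2 XOR k XOR k = m1 XOR m2.
Step 3: 10010000 XOR 00110011 = 10100011 = 163.
Step 4: The key cancels out! An attacker learns m1 XOR m2 = 163, revealing the relationship between plaintexts.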